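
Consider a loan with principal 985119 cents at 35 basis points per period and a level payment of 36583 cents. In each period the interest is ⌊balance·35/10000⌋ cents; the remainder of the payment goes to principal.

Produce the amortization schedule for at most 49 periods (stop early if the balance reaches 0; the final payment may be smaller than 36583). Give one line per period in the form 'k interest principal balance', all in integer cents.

1. interest=⌊985119·35/10000⌋=3447; principal=36583-3447=33136; balance=985119-33136=951983
2. interest=⌊951983·35/10000⌋=3331; principal=36583-3331=33252; balance=951983-33252=918731
3. interest=⌊918731·35/10000⌋=3215; principal=36583-3215=33368; balance=918731-33368=885363
4. interest=⌊885363·35/10000⌋=3098; principal=36583-3098=33485; balance=885363-33485=851878
5. interest=⌊851878·35/10000⌋=2981; principal=36583-2981=33602; balance=851878-33602=818276
6. interest=⌊818276·35/10000⌋=2863; principal=36583-2863=33720; balance=818276-33720=784556
7. interest=⌊784556·35/10000⌋=2745; principal=36583-2745=33838; balance=784556-33838=750718
8. interest=⌊750718·35/10000⌋=2627; principal=36583-2627=33956; balance=750718-33956=716762
9. interest=⌊716762·35/10000⌋=2508; principal=36583-2508=34075; balance=716762-34075=682687
10. interest=⌊682687·35/10000⌋=2389; principal=36583-2389=34194; balance=682687-34194=648493
11. interest=⌊648493·35/10000⌋=2269; principal=36583-2269=34314; balance=648493-34314=614179
12. interest=⌊614179·35/10000⌋=2149; principal=36583-2149=34434; balance=614179-34434=579745
13. interest=⌊579745·35/10000⌋=2029; principal=36583-2029=34554; balance=579745-34554=545191
14. interest=⌊545191·35/10000⌋=1908; principal=36583-1908=34675; balance=545191-34675=510516
15. interest=⌊510516·35/10000⌋=1786; principal=36583-1786=34797; balance=510516-34797=475719
16. interest=⌊475719·35/10000⌋=1665; principal=36583-1665=34918; balance=475719-34918=440801
17. interest=⌊440801·35/10000⌋=1542; principal=36583-1542=35041; balance=440801-35041=405760
18. interest=⌊405760·35/10000⌋=1420; principal=36583-1420=35163; balance=405760-35163=370597
19. interest=⌊370597·35/10000⌋=1297; principal=36583-1297=35286; balance=370597-35286=335311
20. interest=⌊335311·35/10000⌋=1173; principal=36583-1173=35410; balance=335311-35410=299901
21. interest=⌊299901·35/10000⌋=1049; principal=36583-1049=35534; balance=299901-35534=264367
22. interest=⌊264367·35/10000⌋=925; principal=36583-925=35658; balance=264367-35658=228709
23. interest=⌊228709·35/10000⌋=800; principal=36583-800=35783; balance=228709-35783=192926
24. interest=⌊192926·35/10000⌋=675; principal=36583-675=35908; balance=192926-35908=157018
25. interest=⌊157018·35/10000⌋=549; principal=36583-549=36034; balance=157018-36034=120984
26. interest=⌊120984·35/10000⌋=423; principal=36583-423=36160; balance=120984-36160=84824
27. interest=⌊84824·35/10000⌋=296; principal=36583-296=36287; balance=84824-36287=48537
28. interest=⌊48537·35/10000⌋=169; principal=36583-169=36414; balance=48537-36414=12123
29. interest=⌊12123·35/10000⌋=42; principal=min(36583-42,12123)=12123; balance=12123-12123=0

1 3447 33136 951983
2 3331 33252 918731
3 3215 33368 885363
4 3098 33485 851878
5 2981 33602 818276
6 2863 33720 784556
7 2745 33838 750718
8 2627 33956 716762
9 2508 34075 682687
10 2389 34194 648493
11 2269 34314 614179
12 2149 34434 579745
13 2029 34554 545191
14 1908 34675 510516
15 1786 34797 475719
16 1665 34918 440801
17 1542 35041 405760
18 1420 35163 370597
19 1297 35286 335311
20 1173 35410 299901
21 1049 35534 264367
22 925 35658 228709
23 800 35783 192926
24 675 35908 157018
25 549 36034 120984
26 423 36160 84824
27 296 36287 48537
28 169 36414 12123
29 42 12123 0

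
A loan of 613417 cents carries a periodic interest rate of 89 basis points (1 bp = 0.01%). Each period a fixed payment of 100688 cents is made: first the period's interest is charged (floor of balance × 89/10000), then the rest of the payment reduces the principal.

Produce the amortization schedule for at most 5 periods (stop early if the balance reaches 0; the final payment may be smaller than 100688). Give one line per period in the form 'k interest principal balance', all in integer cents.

1 5459 95229 518188
2 4611 96077 422111
3 3756 96932 325179
4 2894 97794 227385
5 2023 98665 128720

1. interest=⌊613417·89/10000⌋=5459; principal=100688-5459=95229; balance=613417-95229=518188
2. interest=⌊518188·89/10000⌋=4611; principal=100688-4611=96077; balance=518188-96077=422111
3. interest=⌊422111·89/10000⌋=3756; principal=100688-3756=96932; balance=422111-96932=325179
4. interest=⌊325179·89/10000⌋=2894; principal=100688-2894=97794; balance=325179-97794=227385
5. interest=⌊227385·89/10000⌋=2023; principal=100688-2023=98665; balance=227385-98665=128720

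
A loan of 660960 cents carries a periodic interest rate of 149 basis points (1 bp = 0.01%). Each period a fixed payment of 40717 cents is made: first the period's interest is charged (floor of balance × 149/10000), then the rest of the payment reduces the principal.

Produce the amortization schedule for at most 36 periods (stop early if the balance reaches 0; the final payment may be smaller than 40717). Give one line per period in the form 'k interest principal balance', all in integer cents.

1 9848 30869 630091
2 9388 31329 598762
3 8921 31796 566966
4 8447 32270 534696
5 7966 32751 501945
6 7478 33239 468706
7 6983 33734 434972
8 6481 34236 400736
9 5970 34747 365989
10 5453 35264 330725
11 4927 35790 294935
12 4394 36323 258612
13 3853 36864 221748
14 3304 37413 184335
15 2746 37971 146364
16 2180 38537 107827
17 1606 39111 68716
18 1023 39694 29022
19 432 29022 0

1. interest=⌊660960·149/10000⌋=9848; principal=40717-9848=30869; balance=660960-30869=630091
2. interest=⌊630091·149/10000⌋=9388; principal=40717-9388=31329; balance=630091-31329=598762
3. interest=⌊598762·149/10000⌋=8921; principal=40717-8921=31796; balance=598762-31796=566966
4. interest=⌊566966·149/10000⌋=8447; principal=40717-8447=32270; balance=566966-32270=534696
5. interest=⌊534696·149/10000⌋=7966; principal=40717-7966=32751; balance=534696-32751=501945
6. interest=⌊501945·149/10000⌋=7478; principal=40717-7478=33239; balance=501945-33239=468706
7. interest=⌊468706·149/10000⌋=6983; principal=40717-6983=33734; balance=468706-33734=434972
8. interest=⌊434972·149/10000⌋=6481; principal=40717-6481=34236; balance=434972-34236=400736
9. interest=⌊400736·149/10000⌋=5970; principal=40717-5970=34747; balance=400736-34747=365989
10. interest=⌊365989·149/10000⌋=5453; principal=40717-5453=35264; balance=365989-35264=330725
11. interest=⌊330725·149/10000⌋=4927; principal=40717-4927=35790; balance=330725-35790=294935
12. interest=⌊294935·149/10000⌋=4394; principal=40717-4394=36323; balance=294935-36323=258612
13. interest=⌊258612·149/10000⌋=3853; principal=40717-3853=36864; balance=258612-36864=221748
14. interest=⌊221748·149/10000⌋=3304; principal=40717-3304=37413; balance=221748-37413=184335
15. interest=⌊184335·149/10000⌋=2746; principal=40717-2746=37971; balance=184335-37971=146364
16. interest=⌊146364·149/10000⌋=2180; principal=40717-2180=38537; balance=146364-38537=107827
17. interest=⌊107827·149/10000⌋=1606; principal=40717-1606=39111; balance=107827-39111=68716
18. interest=⌊68716·149/10000⌋=1023; principal=40717-1023=39694; balance=68716-39694=29022
19. interest=⌊29022·149/10000⌋=432; principal=min(40717-432,29022)=29022; balance=29022-29022=0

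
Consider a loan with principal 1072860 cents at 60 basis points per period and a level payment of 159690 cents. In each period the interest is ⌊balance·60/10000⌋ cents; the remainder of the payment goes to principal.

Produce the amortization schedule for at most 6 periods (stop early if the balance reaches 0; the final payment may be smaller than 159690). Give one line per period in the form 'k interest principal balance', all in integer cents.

1 6437 153253 919607
2 5517 154173 765434
3 4592 155098 610336
4 3662 156028 454308
5 2725 156965 297343
6 1784 157906 139437

1. interest=⌊1072860·60/10000⌋=6437; principal=159690-6437=153253; balance=1072860-153253=919607
2. interest=⌊919607·60/10000⌋=5517; principal=159690-5517=154173; balance=919607-154173=765434
3. interest=⌊765434·60/10000⌋=4592; principal=159690-4592=155098; balance=765434-155098=610336
4. interest=⌊610336·60/10000⌋=3662; principal=159690-3662=156028; balance=610336-156028=454308
5. interest=⌊454308·60/10000⌋=2725; principal=159690-2725=156965; balance=454308-156965=297343
6. interest=⌊297343·60/10000⌋=1784; principal=159690-1784=157906; balance=297343-157906=139437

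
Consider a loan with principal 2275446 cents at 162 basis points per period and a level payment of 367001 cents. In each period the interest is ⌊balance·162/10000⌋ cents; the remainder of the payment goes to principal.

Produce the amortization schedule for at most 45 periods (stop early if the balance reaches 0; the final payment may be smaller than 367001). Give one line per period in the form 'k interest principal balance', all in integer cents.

1 36862 330139 1945307
2 31513 335488 1609819
3 26079 340922 1268897
4 20556 346445 922452
5 14943 352058 570394
6 9240 357761 212633
7 3444 212633 0

1. interest=⌊2275446·162/10000⌋=36862; principal=367001-36862=330139; balance=2275446-330139=1945307
2. interest=⌊1945307·162/10000⌋=31513; principal=367001-31513=335488; balance=1945307-335488=1609819
3. interest=⌊1609819·162/10000⌋=26079; principal=367001-26079=340922; balance=1609819-340922=1268897
4. interest=⌊1268897·162/10000⌋=20556; principal=367001-20556=346445; balance=1268897-346445=922452
5. interest=⌊922452·162/10000⌋=14943; principal=367001-14943=352058; balance=922452-352058=570394
6. interest=⌊570394·162/10000⌋=9240; principal=367001-9240=357761; balance=570394-357761=212633
7. interest=⌊212633·162/10000⌋=3444; principal=min(367001-3444,212633)=212633; balance=212633-212633=0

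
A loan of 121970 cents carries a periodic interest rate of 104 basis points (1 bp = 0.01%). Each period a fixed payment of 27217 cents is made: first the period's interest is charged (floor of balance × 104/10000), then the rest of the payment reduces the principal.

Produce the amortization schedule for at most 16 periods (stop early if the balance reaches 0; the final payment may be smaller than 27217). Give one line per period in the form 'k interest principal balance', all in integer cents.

1 1268 25949 96021
2 998 26219 69802
3 725 26492 43310
4 450 26767 16543
5 172 16543 0

1. interest=⌊121970·104/10000⌋=1268; principal=27217-1268=25949; balance=121970-25949=96021
2. interest=⌊96021·104/10000⌋=998; principal=27217-998=26219; balance=96021-26219=69802
3. interest=⌊69802·104/10000⌋=725; principal=27217-725=26492; balance=69802-26492=43310
4. interest=⌊43310·104/10000⌋=450; principal=27217-450=26767; balance=43310-26767=16543
5. interest=⌊16543·104/10000⌋=172; principal=min(27217-172,16543)=16543; balance=16543-16543=0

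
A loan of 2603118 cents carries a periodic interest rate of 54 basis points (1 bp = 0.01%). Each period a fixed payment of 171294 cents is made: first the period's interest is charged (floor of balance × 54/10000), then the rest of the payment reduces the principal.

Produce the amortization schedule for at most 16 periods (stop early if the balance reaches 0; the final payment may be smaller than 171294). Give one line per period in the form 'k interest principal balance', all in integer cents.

1. interest=⌊2603118·54/10000⌋=14056; principal=171294-14056=157238; balance=2603118-157238=2445880
2. interest=⌊2445880·54/10000⌋=13207; principal=171294-13207=158087; balance=2445880-158087=2287793
3. interest=⌊2287793·54/10000⌋=12354; principal=171294-12354=158940; balance=2287793-158940=2128853
4. interest=⌊2128853·54/10000⌋=11495; principal=171294-11495=159799; balance=2128853-159799=1969054
5. interest=⌊1969054·54/10000⌋=10632; principal=171294-10632=160662; balance=1969054-160662=1808392
6. interest=⌊1808392·54/10000⌋=9765; principal=171294-9765=161529; balance=1808392-161529=1646863
7. interest=⌊1646863·54/10000⌋=8893; principal=171294-8893=162401; balance=1646863-162401=1484462
8. interest=⌊1484462·54/10000⌋=8016; principal=171294-8016=163278; balance=1484462-163278=1321184
9. interest=⌊1321184·54/10000⌋=7134; principal=171294-7134=164160; balance=1321184-164160=1157024
10. interest=⌊1157024·54/10000⌋=6247; principal=171294-6247=165047; balance=1157024-165047=991977
11. interest=⌊991977·54/10000⌋=5356; principal=171294-5356=165938; balance=991977-165938=826039
12. interest=⌊826039·54/10000⌋=4460; principal=171294-4460=166834; balance=826039-166834=659205
13. interest=⌊659205·54/10000⌋=3559; principal=171294-3559=167735; balance=659205-167735=491470
14. interest=⌊491470·54/10000⌋=2653; principal=171294-2653=168641; balance=491470-168641=322829
15. interest=⌊322829·54/10000⌋=1743; principal=171294-1743=169551; balance=322829-169551=153278
16. interest=⌊153278·54/10000⌋=827; principal=min(171294-827,153278)=153278; balance=153278-153278=0

1 14056 157238 2445880
2 13207 158087 2287793
3 12354 158940 2128853
4 11495 159799 1969054
5 10632 160662 1808392
6 9765 161529 1646863
7 8893 162401 1484462
8 8016 163278 1321184
9 7134 164160 1157024
10 6247 165047 991977
11 5356 165938 826039
12 4460 166834 659205
13 3559 167735 491470
14 2653 168641 322829
15 1743 169551 153278
16 827 153278 0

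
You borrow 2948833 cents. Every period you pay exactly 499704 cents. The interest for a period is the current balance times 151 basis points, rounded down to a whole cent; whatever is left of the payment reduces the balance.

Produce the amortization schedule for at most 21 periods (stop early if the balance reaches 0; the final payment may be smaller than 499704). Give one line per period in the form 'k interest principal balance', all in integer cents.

1 44527 455177 2493656
2 37654 462050 2031606
3 30677 469027 1562579
4 23594 476110 1086469
5 16405 483299 603170
6 9107 490597 112573
7 1699 112573 0

1. interest=⌊2948833·151/10000⌋=44527; principal=499704-44527=455177; balance=2948833-455177=2493656
2. interest=⌊2493656·151/10000⌋=37654; principal=499704-37654=462050; balance=2493656-462050=2031606
3. interest=⌊2031606·151/10000⌋=30677; principal=499704-30677=469027; balance=2031606-469027=1562579
4. interest=⌊1562579·151/10000⌋=23594; principal=499704-23594=476110; balance=1562579-476110=1086469
5. interest=⌊1086469·151/10000⌋=16405; principal=499704-16405=483299; balance=1086469-483299=603170
6. interest=⌊603170·151/10000⌋=9107; principal=499704-9107=490597; balance=603170-490597=112573
7. interest=⌊112573·151/10000⌋=1699; principal=min(499704-1699,112573)=112573; balance=112573-112573=0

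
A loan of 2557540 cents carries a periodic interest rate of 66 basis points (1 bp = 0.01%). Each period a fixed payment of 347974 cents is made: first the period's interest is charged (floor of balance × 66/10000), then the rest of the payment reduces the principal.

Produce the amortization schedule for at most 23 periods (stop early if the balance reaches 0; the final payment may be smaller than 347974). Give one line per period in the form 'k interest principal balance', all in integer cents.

1. interest=⌊2557540·66/10000⌋=16879; principal=347974-16879=331095; balance=2557540-331095=2226445
2. interest=⌊2226445·66/10000⌋=14694; principal=347974-14694=333280; balance=2226445-333280=1893165
3. interest=⌊1893165·66/10000⌋=12494; principal=347974-12494=335480; balance=1893165-335480=1557685
4. interest=⌊1557685·66/10000⌋=10280; principal=347974-10280=337694; balance=1557685-337694=1219991
5. interest=⌊1219991·66/10000⌋=8051; principal=347974-8051=339923; balance=1219991-339923=880068
6. interest=⌊880068·66/10000⌋=5808; principal=347974-5808=342166; balance=880068-342166=537902
7. interest=⌊537902·66/10000⌋=3550; principal=347974-3550=344424; balance=537902-344424=193478
8. interest=⌊193478·66/10000⌋=1276; principal=min(347974-1276,193478)=193478; balance=193478-193478=0

1 16879 331095 2226445
2 14694 333280 1893165
3 12494 335480 1557685
4 10280 337694 1219991
5 8051 339923 880068
6 5808 342166 537902
7 3550 344424 193478
8 1276 193478 0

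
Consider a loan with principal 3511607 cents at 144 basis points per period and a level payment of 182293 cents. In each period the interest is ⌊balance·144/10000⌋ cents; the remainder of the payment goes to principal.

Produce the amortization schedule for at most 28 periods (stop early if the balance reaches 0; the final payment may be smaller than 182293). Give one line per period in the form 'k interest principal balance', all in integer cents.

1. interest=⌊3511607·144/10000⌋=50567; principal=182293-50567=131726; balance=3511607-131726=3379881
2. interest=⌊3379881·144/10000⌋=48670; principal=182293-48670=133623; balance=3379881-133623=3246258
3. interest=⌊3246258·144/10000⌋=46746; principal=182293-46746=135547; balance=3246258-135547=3110711
4. interest=⌊3110711·144/10000⌋=44794; principal=182293-44794=137499; balance=3110711-137499=2973212
5. interest=⌊2973212·144/10000⌋=42814; principal=182293-42814=139479; balance=2973212-139479=2833733
6. interest=⌊2833733·144/10000⌋=40805; principal=182293-40805=141488; balance=2833733-141488=2692245
7. interest=⌊2692245·144/10000⌋=38768; principal=182293-38768=143525; balance=2692245-143525=2548720
8. interest=⌊2548720·144/10000⌋=36701; principal=182293-36701=145592; balance=2548720-145592=2403128
9. interest=⌊2403128·144/10000⌋=34605; principal=182293-34605=147688; balance=2403128-147688=2255440
10. interest=⌊2255440·144/10000⌋=32478; principal=182293-32478=149815; balance=2255440-149815=2105625
11. interest=⌊2105625·144/10000⌋=30321; principal=182293-30321=151972; balance=2105625-151972=1953653
12. interest=⌊1953653·144/10000⌋=28132; principal=182293-28132=154161; balance=1953653-154161=1799492
13. interest=⌊1799492·144/10000⌋=25912; principal=182293-25912=156381; balance=1799492-156381=1643111
14. interest=⌊1643111·144/10000⌋=23660; principal=182293-23660=158633; balance=1643111-158633=1484478
15. interest=⌊1484478·144/10000⌋=21376; principal=182293-21376=160917; balance=1484478-160917=1323561
16. interest=⌊1323561·144/10000⌋=19059; principal=182293-19059=163234; balance=1323561-163234=1160327
17. interest=⌊1160327·144/10000⌋=16708; principal=182293-16708=165585; balance=1160327-165585=994742
18. interest=⌊994742·144/10000⌋=14324; principal=182293-14324=167969; balance=994742-167969=826773
19. interest=⌊826773·144/10000⌋=11905; principal=182293-11905=170388; balance=826773-170388=656385
20. interest=⌊656385·144/10000⌋=9451; principal=182293-9451=172842; balance=656385-172842=483543
21. interest=⌊483543·144/10000⌋=6963; principal=182293-6963=175330; balance=483543-175330=308213
22. interest=⌊308213·144/10000⌋=4438; principal=182293-4438=177855; balance=308213-177855=130358
23. interest=⌊130358·144/10000⌋=1877; principal=min(182293-1877,130358)=130358; balance=130358-130358=0

1 50567 131726 3379881
2 48670 133623 3246258
3 46746 135547 3110711
4 44794 137499 2973212
5 42814 139479 2833733
6 40805 141488 2692245
7 38768 143525 2548720
8 36701 145592 2403128
9 34605 147688 2255440
10 32478 149815 2105625
11 30321 151972 1953653
12 28132 154161 1799492
13 25912 156381 1643111
14 23660 158633 1484478
15 21376 160917 1323561
16 19059 163234 1160327
17 16708 165585 994742
18 14324 167969 826773
19 11905 170388 656385
20 9451 172842 483543
21 6963 175330 308213
22 4438 177855 130358
23 1877 130358 0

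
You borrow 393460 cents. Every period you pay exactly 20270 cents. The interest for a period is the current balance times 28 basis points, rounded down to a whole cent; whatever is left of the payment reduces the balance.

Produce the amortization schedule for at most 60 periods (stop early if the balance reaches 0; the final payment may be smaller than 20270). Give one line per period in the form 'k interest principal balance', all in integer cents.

1 1101 19169 374291
2 1048 19222 355069
3 994 19276 335793
4 940 19330 316463
5 886 19384 297079
6 831 19439 277640
7 777 19493 258147
8 722 19548 238599
9 668 19602 218997
10 613 19657 199340
11 558 19712 179628
12 502 19768 159860
13 447 19823 140037
14 392 19878 120159
15 336 19934 100225
16 280 19990 80235
17 224 20046 60189
18 168 20102 40087
19 112 20158 19929
20 55 19929 0

1. interest=⌊393460·28/10000⌋=1101; principal=20270-1101=19169; balance=393460-19169=374291
2. interest=⌊374291·28/10000⌋=1048; principal=20270-1048=19222; balance=374291-19222=355069
3. interest=⌊355069·28/10000⌋=994; principal=20270-994=19276; balance=355069-19276=335793
4. interest=⌊335793·28/10000⌋=940; principal=20270-940=19330; balance=335793-19330=316463
5. interest=⌊316463·28/10000⌋=886; principal=20270-886=19384; balance=316463-19384=297079
6. interest=⌊297079·28/10000⌋=831; principal=20270-831=19439; balance=297079-19439=277640
7. interest=⌊277640·28/10000⌋=777; principal=20270-777=19493; balance=277640-19493=258147
8. interest=⌊258147·28/10000⌋=722; principal=20270-722=19548; balance=258147-19548=238599
9. interest=⌊238599·28/10000⌋=668; principal=20270-668=19602; balance=238599-19602=218997
10. interest=⌊218997·28/10000⌋=613; principal=20270-613=19657; balance=218997-19657=199340
11. interest=⌊199340·28/10000⌋=558; principal=20270-558=19712; balance=199340-19712=179628
12. interest=⌊179628·28/10000⌋=502; principal=20270-502=19768; balance=179628-19768=159860
13. interest=⌊159860·28/10000⌋=447; principal=20270-447=19823; balance=159860-19823=140037
14. interest=⌊140037·28/10000⌋=392; principal=20270-392=19878; balance=140037-19878=120159
15. interest=⌊120159·28/10000⌋=336; principal=20270-336=19934; balance=120159-19934=100225
16. interest=⌊100225·28/10000⌋=280; principal=20270-280=19990; balance=100225-19990=80235
17. interest=⌊80235·28/10000⌋=224; principal=20270-224=20046; balance=80235-20046=60189
18. interest=⌊60189·28/10000⌋=168; principal=20270-168=20102; balance=60189-20102=40087
19. interest=⌊40087·28/10000⌋=112; principal=20270-112=20158; balance=40087-20158=19929
20. interest=⌊19929·28/10000⌋=55; principal=min(20270-55,19929)=19929; balance=19929-19929=0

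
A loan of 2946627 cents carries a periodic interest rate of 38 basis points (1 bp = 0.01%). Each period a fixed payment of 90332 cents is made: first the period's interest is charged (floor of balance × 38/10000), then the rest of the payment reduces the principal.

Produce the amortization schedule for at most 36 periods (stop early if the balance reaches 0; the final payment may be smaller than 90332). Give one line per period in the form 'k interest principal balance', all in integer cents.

1 11197 79135 2867492
2 10896 79436 2788056
3 10594 79738 2708318
4 10291 80041 2628277
5 9987 80345 2547932
6 9682 80650 2467282
7 9375 80957 2386325
8 9068 81264 2305061
9 8759 81573 2223488
10 8449 81883 2141605
11 8138 82194 2059411
12 7825 82507 1976904
13 7512 82820 1894084
14 7197 83135 1810949
15 6881 83451 1727498
16 6564 83768 1643730
17 6246 84086 1559644
18 5926 84406 1475238
19 5605 84727 1390511
20 5283 85049 1305462
21 4960 85372 1220090
22 4636 85696 1134394
23 4310 86022 1048372
24 3983 86349 962023
25 3655 86677 875346
26 3326 87006 788340
27 2995 87337 701003
28 2663 87669 613334
29 2330 88002 525332
30 1996 88336 436996
31 1660 88672 348324
32 1323 89009 259315
33 985 89347 169968
34 645 89687 80281
35 305 80281 0

1. interest=⌊2946627·38/10000⌋=11197; principal=90332-11197=79135; balance=2946627-79135=2867492
2. interest=⌊2867492·38/10000⌋=10896; principal=90332-10896=79436; balance=2867492-79436=2788056
3. interest=⌊2788056·38/10000⌋=10594; principal=90332-10594=79738; balance=2788056-79738=2708318
4. interest=⌊2708318·38/10000⌋=10291; principal=90332-10291=80041; balance=2708318-80041=2628277
5. interest=⌊2628277·38/10000⌋=9987; principal=90332-9987=80345; balance=2628277-80345=2547932
6. interest=⌊2547932·38/10000⌋=9682; principal=90332-9682=80650; balance=2547932-80650=2467282
7. interest=⌊2467282·38/10000⌋=9375; principal=90332-9375=80957; balance=2467282-80957=2386325
8. interest=⌊2386325·38/10000⌋=9068; principal=90332-9068=81264; balance=2386325-81264=2305061
9. interest=⌊2305061·38/10000⌋=8759; principal=90332-8759=81573; balance=2305061-81573=2223488
10. interest=⌊2223488·38/10000⌋=8449; principal=90332-8449=81883; balance=2223488-81883=2141605
11. interest=⌊2141605·38/10000⌋=8138; principal=90332-8138=82194; balance=2141605-82194=2059411
12. interest=⌊2059411·38/10000⌋=7825; principal=90332-7825=82507; balance=2059411-82507=1976904
13. interest=⌊1976904·38/10000⌋=7512; principal=90332-7512=82820; balance=1976904-82820=1894084
14. interest=⌊1894084·38/10000⌋=7197; principal=90332-7197=83135; balance=1894084-83135=1810949
15. interest=⌊1810949·38/10000⌋=6881; principal=90332-6881=83451; balance=1810949-83451=1727498
16. interest=⌊1727498·38/10000⌋=6564; principal=90332-6564=83768; balance=1727498-83768=1643730
17. interest=⌊1643730·38/10000⌋=6246; principal=90332-6246=84086; balance=1643730-84086=1559644
18. interest=⌊1559644·38/10000⌋=5926; principal=90332-5926=84406; balance=1559644-84406=1475238
19. interest=⌊1475238·38/10000⌋=5605; principal=90332-5605=84727; balance=1475238-84727=1390511
20. interest=⌊1390511·38/10000⌋=5283; principal=90332-5283=85049; balance=1390511-85049=1305462
21. interest=⌊1305462·38/10000⌋=4960; principal=90332-4960=85372; balance=1305462-85372=1220090
22. interest=⌊1220090·38/10000⌋=4636; principal=90332-4636=85696; balance=1220090-85696=1134394
23. interest=⌊1134394·38/10000⌋=4310; principal=90332-4310=86022; balance=1134394-86022=1048372
24. interest=⌊1048372·38/10000⌋=3983; principal=90332-3983=86349; balance=1048372-86349=962023
25. interest=⌊962023·38/10000⌋=3655; principal=90332-3655=86677; balance=962023-86677=875346
26. interest=⌊875346·38/10000⌋=3326; principal=90332-3326=87006; balance=875346-87006=788340
27. interest=⌊788340·38/10000⌋=2995; principal=90332-2995=87337; balance=788340-87337=701003
28. interest=⌊701003·38/10000⌋=2663; principal=90332-2663=87669; balance=701003-87669=613334
29. interest=⌊613334·38/10000⌋=2330; principal=90332-2330=88002; balance=613334-88002=525332
30. interest=⌊525332·38/10000⌋=1996; principal=90332-1996=88336; balance=525332-88336=436996
31. interest=⌊436996·38/10000⌋=1660; principal=90332-1660=88672; balance=436996-88672=348324
32. interest=⌊348324·38/10000⌋=1323; principal=90332-1323=89009; balance=348324-89009=259315
33. interest=⌊259315·38/10000⌋=985; principal=90332-985=89347; balance=259315-89347=169968
34. interest=⌊169968·38/10000⌋=645; principal=90332-645=89687; balance=169968-89687=80281
35. interest=⌊80281·38/10000⌋=305; principal=min(90332-305,80281)=80281; balance=80281-80281=0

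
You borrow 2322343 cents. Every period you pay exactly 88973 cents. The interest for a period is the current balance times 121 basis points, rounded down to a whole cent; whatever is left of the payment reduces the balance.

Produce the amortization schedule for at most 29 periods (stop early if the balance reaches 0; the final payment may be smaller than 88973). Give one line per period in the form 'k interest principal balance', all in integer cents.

1 28100 60873 2261470
2 27363 61610 2199860
3 26618 62355 2137505
4 25863 63110 2074395
5 25100 63873 2010522
6 24327 64646 1945876
7 23545 65428 1880448
8 22753 66220 1814228
9 21952 67021 1747207
10 21141 67832 1679375
11 20320 68653 1610722
12 19489 69484 1541238
13 18648 70325 1470913
14 17798 71175 1399738
15 16936 72037 1327701
16 16065 72908 1254793
17 15182 73791 1181002
18 14290 74683 1106319
19 13386 75587 1030732
20 12471 76502 954230
21 11546 77427 876803
22 10609 78364 798439
23 9661 79312 719127
24 8701 80272 638855
25 7730 81243 557612
26 6747 82226 475386
27 5752 83221 392165
28 4745 84228 307937
29 3726 85247 222690

1. interest=⌊2322343·121/10000⌋=28100; principal=88973-28100=60873; balance=2322343-60873=2261470
2. interest=⌊2261470·121/10000⌋=27363; principal=88973-27363=61610; balance=2261470-61610=2199860
3. interest=⌊2199860·121/10000⌋=26618; principal=88973-26618=62355; balance=2199860-62355=2137505
4. interest=⌊2137505·121/10000⌋=25863; principal=88973-25863=63110; balance=2137505-63110=2074395
5. interest=⌊2074395·121/10000⌋=25100; principal=88973-25100=63873; balance=2074395-63873=2010522
6. interest=⌊2010522·121/10000⌋=24327; principal=88973-24327=64646; balance=2010522-64646=1945876
7. interest=⌊1945876·121/10000⌋=23545; principal=88973-23545=65428; balance=1945876-65428=1880448
8. interest=⌊1880448·121/10000⌋=22753; principal=88973-22753=66220; balance=1880448-66220=1814228
9. interest=⌊1814228·121/10000⌋=21952; principal=88973-21952=67021; balance=1814228-67021=1747207
10. interest=⌊1747207·121/10000⌋=21141; principal=88973-21141=67832; balance=1747207-67832=1679375
11. interest=⌊1679375·121/10000⌋=20320; principal=88973-20320=68653; balance=1679375-68653=1610722
12. interest=⌊1610722·121/10000⌋=19489; principal=88973-19489=69484; balance=1610722-69484=1541238
13. interest=⌊1541238·121/10000⌋=18648; principal=88973-18648=70325; balance=1541238-70325=1470913
14. interest=⌊1470913·121/10000⌋=17798; principal=88973-17798=71175; balance=1470913-71175=1399738
15. interest=⌊1399738·121/10000⌋=16936; principal=88973-16936=72037; balance=1399738-72037=1327701
16. interest=⌊1327701·121/10000⌋=16065; principal=88973-16065=72908; balance=1327701-72908=1254793
17. interest=⌊1254793·121/10000⌋=15182; principal=88973-15182=73791; balance=1254793-73791=1181002
18. interest=⌊1181002·121/10000⌋=14290; principal=88973-14290=74683; balance=1181002-74683=1106319
19. interest=⌊1106319·121/10000⌋=13386; principal=88973-13386=75587; balance=1106319-75587=1030732
20. interest=⌊1030732·121/10000⌋=12471; principal=88973-12471=76502; balance=1030732-76502=954230
21. interest=⌊954230·121/10000⌋=11546; principal=88973-11546=77427; balance=954230-77427=876803
22. interest=⌊876803·121/10000⌋=10609; principal=88973-10609=78364; balance=876803-78364=798439
23. interest=⌊798439·121/10000⌋=9661; principal=88973-9661=79312; balance=798439-79312=719127
24. interest=⌊719127·121/10000⌋=8701; principal=88973-8701=80272; balance=719127-80272=638855
25. interest=⌊638855·121/10000⌋=7730; principal=88973-7730=81243; balance=638855-81243=557612
26. interest=⌊557612·121/10000⌋=6747; principal=88973-6747=82226; balance=557612-82226=475386
27. interest=⌊475386·121/10000⌋=5752; principal=88973-5752=83221; balance=475386-83221=392165
28. interest=⌊392165·121/10000⌋=4745; principal=88973-4745=84228; balance=392165-84228=307937
29. interest=⌊307937·121/10000⌋=3726; principal=88973-3726=85247; balance=307937-85247=222690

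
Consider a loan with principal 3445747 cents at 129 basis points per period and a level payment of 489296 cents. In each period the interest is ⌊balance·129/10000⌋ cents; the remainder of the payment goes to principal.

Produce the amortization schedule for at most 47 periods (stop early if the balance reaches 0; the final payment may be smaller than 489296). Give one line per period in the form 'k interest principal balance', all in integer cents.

1 44450 444846 3000901
2 38711 450585 2550316
3 32899 456397 2093919
4 27011 462285 1631634
5 21048 468248 1163386
6 15007 474289 689097
7 8889 480407 208690
8 2692 208690 0

1. interest=⌊3445747·129/10000⌋=44450; principal=489296-44450=444846; balance=3445747-444846=3000901
2. interest=⌊3000901·129/10000⌋=38711; principal=489296-38711=450585; balance=3000901-450585=2550316
3. interest=⌊2550316·129/10000⌋=32899; principal=489296-32899=456397; balance=2550316-456397=2093919
4. interest=⌊2093919·129/10000⌋=27011; principal=489296-27011=462285; balance=2093919-462285=1631634
5. interest=⌊1631634·129/10000⌋=21048; principal=489296-21048=468248; balance=1631634-468248=1163386
6. interest=⌊1163386·129/10000⌋=15007; principal=489296-15007=474289; balance=1163386-474289=689097
7. interest=⌊689097·129/10000⌋=8889; principal=489296-8889=480407; balance=689097-480407=208690
8. interest=⌊208690·129/10000⌋=2692; principal=min(489296-2692,208690)=208690; balance=208690-208690=0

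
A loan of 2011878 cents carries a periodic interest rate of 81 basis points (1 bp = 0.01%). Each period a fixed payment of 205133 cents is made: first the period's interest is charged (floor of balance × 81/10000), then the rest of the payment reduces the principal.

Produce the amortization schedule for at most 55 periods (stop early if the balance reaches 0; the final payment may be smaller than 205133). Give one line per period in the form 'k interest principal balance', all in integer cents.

1. interest=⌊2011878·81/10000⌋=16296; principal=205133-16296=188837; balance=2011878-188837=1823041
2. interest=⌊1823041·81/10000⌋=14766; principal=205133-14766=190367; balance=1823041-190367=1632674
3. interest=⌊1632674·81/10000⌋=13224; principal=205133-13224=191909; balance=1632674-191909=1440765
4. interest=⌊1440765·81/10000⌋=11670; principal=205133-11670=193463; balance=1440765-193463=1247302
5. interest=⌊1247302·81/10000⌋=10103; principal=205133-10103=195030; balance=1247302-195030=1052272
6. interest=⌊1052272·81/10000⌋=8523; principal=205133-8523=196610; balance=1052272-196610=855662
7. interest=⌊855662·81/10000⌋=6930; principal=205133-6930=198203; balance=855662-198203=657459
8. interest=⌊657459·81/10000⌋=5325; principal=205133-5325=199808; balance=657459-199808=457651
9. interest=⌊457651·81/10000⌋=3706; principal=205133-3706=201427; balance=457651-201427=256224
10. interest=⌊256224·81/10000⌋=2075; principal=205133-2075=203058; balance=256224-203058=53166
11. interest=⌊53166·81/10000⌋=430; principal=min(205133-430,53166)=53166; balance=53166-53166=0

1 16296 188837 1823041
2 14766 190367 1632674
3 13224 191909 1440765
4 11670 193463 1247302
5 10103 195030 1052272
6 8523 196610 855662
7 6930 198203 657459
8 5325 199808 457651
9 3706 201427 256224
10 2075 203058 53166
11 430 53166 0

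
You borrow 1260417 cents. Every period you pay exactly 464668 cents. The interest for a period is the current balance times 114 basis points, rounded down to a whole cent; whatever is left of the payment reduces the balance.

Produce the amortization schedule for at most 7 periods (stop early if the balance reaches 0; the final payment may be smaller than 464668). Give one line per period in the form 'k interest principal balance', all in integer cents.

1 14368 450300 810117
2 9235 455433 354684
3 4043 354684 0

1. interest=⌊1260417·114/10000⌋=14368; principal=464668-14368=450300; balance=1260417-450300=810117
2. interest=⌊810117·114/10000⌋=9235; principal=464668-9235=455433; balance=810117-455433=354684
3. interest=⌊354684·114/10000⌋=4043; principal=min(464668-4043,354684)=354684; balance=354684-354684=0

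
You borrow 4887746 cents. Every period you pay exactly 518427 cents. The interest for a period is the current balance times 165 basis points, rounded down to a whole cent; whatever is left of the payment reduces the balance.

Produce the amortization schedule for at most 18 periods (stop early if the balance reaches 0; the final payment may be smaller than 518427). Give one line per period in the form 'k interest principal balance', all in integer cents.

1. interest=⌊4887746·165/10000⌋=80647; principal=518427-80647=437780; balance=4887746-437780=4449966
2. interest=⌊4449966·165/10000⌋=73424; principal=518427-73424=445003; balance=4449966-445003=4004963
3. interest=⌊4004963·165/10000⌋=66081; principal=518427-66081=452346; balance=4004963-452346=3552617
4. interest=⌊3552617·165/10000⌋=58618; principal=518427-58618=459809; balance=3552617-459809=3092808
5. interest=⌊3092808·165/10000⌋=51031; principal=518427-51031=467396; balance=3092808-467396=2625412
6. interest=⌊2625412·165/10000⌋=43319; principal=518427-43319=475108; balance=2625412-475108=2150304
7. interest=⌊2150304·165/10000⌋=35480; principal=518427-35480=482947; balance=2150304-482947=1667357
8. interest=⌊1667357·165/10000⌋=27511; principal=518427-27511=490916; balance=1667357-490916=1176441
9. interest=⌊1176441·165/10000⌋=19411; principal=518427-19411=499016; balance=1176441-499016=677425
10. interest=⌊677425·165/10000⌋=11177; principal=518427-11177=507250; balance=677425-507250=170175
11. interest=⌊170175·165/10000⌋=2807; principal=min(518427-2807,170175)=170175; balance=170175-170175=0

1 80647 437780 4449966
2 73424 445003 4004963
3 66081 452346 3552617
4 58618 459809 3092808
5 51031 467396 2625412
6 43319 475108 2150304
7 35480 482947 1667357
8 27511 490916 1176441
9 19411 499016 677425
10 11177 507250 170175
11 2807 170175 0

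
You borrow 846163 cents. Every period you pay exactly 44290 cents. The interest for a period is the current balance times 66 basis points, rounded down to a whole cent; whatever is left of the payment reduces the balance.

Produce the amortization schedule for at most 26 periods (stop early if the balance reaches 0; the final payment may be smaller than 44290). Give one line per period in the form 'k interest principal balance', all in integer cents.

1 5584 38706 807457
2 5329 38961 768496
3 5072 39218 729278
4 4813 39477 689801
5 4552 39738 650063
6 4290 40000 610063
7 4026 40264 569799
8 3760 40530 529269
9 3493 40797 488472
10 3223 41067 447405
11 2952 41338 406067
12 2680 41610 364457
13 2405 41885 322572
14 2128 42162 280410
15 1850 42440 237970
16 1570 42720 195250
17 1288 43002 152248
18 1004 43286 108962
19 719 43571 65391
20 431 43859 21532
21 142 21532 0

1. interest=⌊846163·66/10000⌋=5584; principal=44290-5584=38706; balance=846163-38706=807457
2. interest=⌊807457·66/10000⌋=5329; principal=44290-5329=38961; balance=807457-38961=768496
3. interest=⌊768496·66/10000⌋=5072; principal=44290-5072=39218; balance=768496-39218=729278
4. interest=⌊729278·66/10000⌋=4813; principal=44290-4813=39477; balance=729278-39477=689801
5. interest=⌊689801·66/10000⌋=4552; principal=44290-4552=39738; balance=689801-39738=650063
6. interest=⌊650063·66/10000⌋=4290; principal=44290-4290=40000; balance=650063-40000=610063
7. interest=⌊610063·66/10000⌋=4026; principal=44290-4026=40264; balance=610063-40264=569799
8. interest=⌊569799·66/10000⌋=3760; principal=44290-3760=40530; balance=569799-40530=529269
9. interest=⌊529269·66/10000⌋=3493; principal=44290-3493=40797; balance=529269-40797=488472
10. interest=⌊488472·66/10000⌋=3223; principal=44290-3223=41067; balance=488472-41067=447405
11. interest=⌊447405·66/10000⌋=2952; principal=44290-2952=41338; balance=447405-41338=406067
12. interest=⌊406067·66/10000⌋=2680; principal=44290-2680=41610; balance=406067-41610=364457
13. interest=⌊364457·66/10000⌋=2405; principal=44290-2405=41885; balance=364457-41885=322572
14. interest=⌊322572·66/10000⌋=2128; principal=44290-2128=42162; balance=322572-42162=280410
15. interest=⌊280410·66/10000⌋=1850; principal=44290-1850=42440; balance=280410-42440=237970
16. interest=⌊237970·66/10000⌋=1570; principal=44290-1570=42720; balance=237970-42720=195250
17. interest=⌊195250·66/10000⌋=1288; principal=44290-1288=43002; balance=195250-43002=152248
18. interest=⌊152248·66/10000⌋=1004; principal=44290-1004=43286; balance=152248-43286=108962
19. interest=⌊108962·66/10000⌋=719; principal=44290-719=43571; balance=108962-43571=65391
20. interest=⌊65391·66/10000⌋=431; principal=44290-431=43859; balance=65391-43859=21532
21. interest=⌊21532·66/10000⌋=142; principal=min(44290-142,21532)=21532; balance=21532-21532=0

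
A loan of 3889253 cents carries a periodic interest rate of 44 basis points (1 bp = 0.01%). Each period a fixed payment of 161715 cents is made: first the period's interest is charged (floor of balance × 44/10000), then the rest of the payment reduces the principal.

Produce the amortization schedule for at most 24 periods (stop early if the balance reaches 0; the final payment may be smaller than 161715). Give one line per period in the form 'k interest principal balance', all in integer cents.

1 17112 144603 3744650
2 16476 145239 3599411
3 15837 145878 3453533
4 15195 146520 3307013
5 14550 147165 3159848
6 13903 147812 3012036
7 13252 148463 2863573
8 12599 149116 2714457
9 11943 149772 2564685
10 11284 150431 2414254
11 10622 151093 2263161
12 9957 151758 2111403
13 9290 152425 1958978
14 8619 153096 1805882
15 7945 153770 1652112
16 7269 154446 1497666
17 6589 155126 1342540
18 5907 155808 1186732
19 5221 156494 1030238
20 4533 157182 873056
21 3841 157874 715182
22 3146 158569 556613
23 2449 159266 397347
24 1748 159967 237380

1. interest=⌊3889253·44/10000⌋=17112; principal=161715-17112=144603; balance=3889253-144603=3744650
2. interest=⌊3744650·44/10000⌋=16476; principal=161715-16476=145239; balance=3744650-145239=3599411
3. interest=⌊3599411·44/10000⌋=15837; principal=161715-15837=145878; balance=3599411-145878=3453533
4. interest=⌊3453533·44/10000⌋=15195; principal=161715-15195=146520; balance=3453533-146520=3307013
5. interest=⌊3307013·44/10000⌋=14550; principal=161715-14550=147165; balance=3307013-147165=3159848
6. interest=⌊3159848·44/10000⌋=13903; principal=161715-13903=147812; balance=3159848-147812=3012036
7. interest=⌊3012036·44/10000⌋=13252; principal=161715-13252=148463; balance=3012036-148463=2863573
8. interest=⌊2863573·44/10000⌋=12599; principal=161715-12599=149116; balance=2863573-149116=2714457
9. interest=⌊2714457·44/10000⌋=11943; principal=161715-11943=149772; balance=2714457-149772=2564685
10. interest=⌊2564685·44/10000⌋=11284; principal=161715-11284=150431; balance=2564685-150431=2414254
11. interest=⌊2414254·44/10000⌋=10622; principal=161715-10622=151093; balance=2414254-151093=2263161
12. interest=⌊2263161·44/10000⌋=9957; principal=161715-9957=151758; balance=2263161-151758=2111403
13. interest=⌊2111403·44/10000⌋=9290; principal=161715-9290=152425; balance=2111403-152425=1958978
14. interest=⌊1958978·44/10000⌋=8619; principal=161715-8619=153096; balance=1958978-153096=1805882
15. interest=⌊1805882·44/10000⌋=7945; principal=161715-7945=153770; balance=1805882-153770=1652112
16. interest=⌊1652112·44/10000⌋=7269; principal=161715-7269=154446; balance=1652112-154446=1497666
17. interest=⌊1497666·44/10000⌋=6589; principal=161715-6589=155126; balance=1497666-155126=1342540
18. interest=⌊1342540·44/10000⌋=5907; principal=161715-5907=155808; balance=1342540-155808=1186732
19. interest=⌊1186732·44/10000⌋=5221; principal=161715-5221=156494; balance=1186732-156494=1030238
20. interest=⌊1030238·44/10000⌋=4533; principal=161715-4533=157182; balance=1030238-157182=873056
21. interest=⌊873056·44/10000⌋=3841; principal=161715-3841=157874; balance=873056-157874=715182
22. interest=⌊715182·44/10000⌋=3146; principal=161715-3146=158569; balance=715182-158569=556613
23. interest=⌊556613·44/10000⌋=2449; principal=161715-2449=159266; balance=556613-159266=397347
24. interest=⌊397347·44/10000⌋=1748; principal=161715-1748=159967; balance=397347-159967=237380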